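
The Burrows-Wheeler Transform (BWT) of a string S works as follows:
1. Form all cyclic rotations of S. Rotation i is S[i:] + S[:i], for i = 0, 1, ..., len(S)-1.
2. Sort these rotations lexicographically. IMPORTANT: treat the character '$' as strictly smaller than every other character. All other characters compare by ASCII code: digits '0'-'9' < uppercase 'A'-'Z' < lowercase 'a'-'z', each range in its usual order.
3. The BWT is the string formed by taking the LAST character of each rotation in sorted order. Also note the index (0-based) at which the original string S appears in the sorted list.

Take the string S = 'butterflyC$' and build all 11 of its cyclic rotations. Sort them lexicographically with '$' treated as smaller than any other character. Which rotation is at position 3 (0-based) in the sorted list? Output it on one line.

Answer: erflyC$butt

Derivation:
All 11 rotations (rotation i = S[i:]+S[:i]):
  rot[0] = butterflyC$
  rot[1] = utterflyC$b
  rot[2] = tterflyC$bu
  rot[3] = terflyC$but
  rot[4] = erflyC$butt
  rot[5] = rflyC$butte
  rot[6] = flyC$butter
  rot[7] = lyC$butterf
  rot[8] = yC$butterfl
  rot[9] = C$butterfly
  rot[10] = $butterflyC
Sorted (with $ < everything):
  sorted[0] = $butterflyC
  sorted[1] = C$butterfly
  sorted[2] = butterflyC$
  sorted[3] = erflyC$butt
  sorted[4] = flyC$butter
  sorted[5] = lyC$butterf
  sorted[6] = rflyC$butte
  sorted[7] = terflyC$but
  sorted[8] = tterflyC$bu
  sorted[9] = utterflyC$b
  sorted[10] = yC$butterfl
sorted[3] = erflyC$butt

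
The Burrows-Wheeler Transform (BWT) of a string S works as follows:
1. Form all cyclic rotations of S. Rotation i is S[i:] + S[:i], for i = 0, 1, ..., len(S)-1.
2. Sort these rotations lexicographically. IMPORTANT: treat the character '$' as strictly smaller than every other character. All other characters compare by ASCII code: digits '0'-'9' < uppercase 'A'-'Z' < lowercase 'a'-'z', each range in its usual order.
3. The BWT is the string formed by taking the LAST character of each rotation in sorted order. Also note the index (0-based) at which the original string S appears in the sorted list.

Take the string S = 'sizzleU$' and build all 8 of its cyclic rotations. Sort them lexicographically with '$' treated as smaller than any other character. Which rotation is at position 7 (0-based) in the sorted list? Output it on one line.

All 8 rotations (rotation i = S[i:]+S[:i]):
  rot[0] = sizzleU$
  rot[1] = izzleU$s
  rot[2] = zzleU$si
  rot[3] = zleU$siz
  rot[4] = leU$sizz
  rot[5] = eU$sizzl
  rot[6] = U$sizzle
  rot[7] = $sizzleU
Sorted (with $ < everything):
  sorted[0] = $sizzleU
  sorted[1] = U$sizzle
  sorted[2] = eU$sizzl
  sorted[3] = izzleU$s
  sorted[4] = leU$sizz
  sorted[5] = sizzleU$
  sorted[6] = zleU$siz
  sorted[7] = zzleU$si
sorted[7] = zzleU$si

Answer: zzleU$si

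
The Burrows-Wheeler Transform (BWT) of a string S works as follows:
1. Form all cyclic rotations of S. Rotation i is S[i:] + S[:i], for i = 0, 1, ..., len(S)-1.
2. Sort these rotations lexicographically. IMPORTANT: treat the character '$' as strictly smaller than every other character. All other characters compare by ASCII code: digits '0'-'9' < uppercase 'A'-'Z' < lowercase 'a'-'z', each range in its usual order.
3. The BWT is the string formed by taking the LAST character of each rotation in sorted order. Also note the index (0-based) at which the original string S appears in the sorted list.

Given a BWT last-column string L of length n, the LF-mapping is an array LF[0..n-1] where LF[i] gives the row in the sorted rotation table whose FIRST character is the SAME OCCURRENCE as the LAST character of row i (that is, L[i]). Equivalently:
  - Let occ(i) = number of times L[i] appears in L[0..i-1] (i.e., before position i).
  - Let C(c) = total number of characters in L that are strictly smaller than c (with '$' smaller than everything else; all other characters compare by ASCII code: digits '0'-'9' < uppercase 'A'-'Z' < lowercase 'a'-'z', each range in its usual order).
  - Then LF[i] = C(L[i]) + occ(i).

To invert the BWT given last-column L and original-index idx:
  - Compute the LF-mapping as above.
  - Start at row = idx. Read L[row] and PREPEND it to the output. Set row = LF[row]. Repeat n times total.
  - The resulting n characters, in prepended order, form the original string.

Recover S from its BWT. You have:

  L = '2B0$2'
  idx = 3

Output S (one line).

LF mapping: 2 4 1 0 3
Walk LF starting at row 3, prepending L[row]:
  step 1: row=3, L[3]='$', prepend. Next row=LF[3]=0
  step 2: row=0, L[0]='2', prepend. Next row=LF[0]=2
  step 3: row=2, L[2]='0', prepend. Next row=LF[2]=1
  step 4: row=1, L[1]='B', prepend. Next row=LF[1]=4
  step 5: row=4, L[4]='2', prepend. Next row=LF[4]=3
Reversed output: 2B02$

Answer: 2B02$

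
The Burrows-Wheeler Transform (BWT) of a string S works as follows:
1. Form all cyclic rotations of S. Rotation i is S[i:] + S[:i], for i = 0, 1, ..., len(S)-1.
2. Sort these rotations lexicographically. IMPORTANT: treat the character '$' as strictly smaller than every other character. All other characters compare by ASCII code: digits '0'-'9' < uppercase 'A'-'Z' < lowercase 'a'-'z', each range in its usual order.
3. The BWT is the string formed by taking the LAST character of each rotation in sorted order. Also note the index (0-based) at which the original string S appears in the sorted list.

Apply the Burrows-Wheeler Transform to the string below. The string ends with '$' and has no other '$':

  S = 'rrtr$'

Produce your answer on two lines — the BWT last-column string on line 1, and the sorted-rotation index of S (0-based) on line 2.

All 5 rotations (rotation i = S[i:]+S[:i]):
  rot[0] = rrtr$
  rot[1] = rtr$r
  rot[2] = tr$rr
  rot[3] = r$rrt
  rot[4] = $rrtr
Sorted (with $ < everything):
  sorted[0] = $rrtr  (last char: 'r')
  sorted[1] = r$rrt  (last char: 't')
  sorted[2] = rrtr$  (last char: '$')
  sorted[3] = rtr$r  (last char: 'r')
  sorted[4] = tr$rr  (last char: 'r')
Last column: rt$rr
Original string S is at sorted index 2

Answer: rt$rr
2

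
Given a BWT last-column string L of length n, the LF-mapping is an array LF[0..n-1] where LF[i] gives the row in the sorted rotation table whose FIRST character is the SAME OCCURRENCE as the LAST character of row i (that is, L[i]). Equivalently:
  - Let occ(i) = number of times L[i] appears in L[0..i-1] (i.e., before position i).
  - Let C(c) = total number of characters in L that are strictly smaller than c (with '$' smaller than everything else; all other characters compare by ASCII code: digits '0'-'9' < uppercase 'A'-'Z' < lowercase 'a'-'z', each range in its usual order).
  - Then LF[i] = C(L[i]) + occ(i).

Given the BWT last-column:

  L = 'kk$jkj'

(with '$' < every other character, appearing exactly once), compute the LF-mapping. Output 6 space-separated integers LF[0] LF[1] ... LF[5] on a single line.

Answer: 3 4 0 1 5 2

Derivation:
Char counts: '$':1, 'j':2, 'k':3
C (first-col start): C('$')=0, C('j')=1, C('k')=3
L[0]='k': occ=0, LF[0]=C('k')+0=3+0=3
L[1]='k': occ=1, LF[1]=C('k')+1=3+1=4
L[2]='$': occ=0, LF[2]=C('$')+0=0+0=0
L[3]='j': occ=0, LF[3]=C('j')+0=1+0=1
L[4]='k': occ=2, LF[4]=C('k')+2=3+2=5
L[5]='j': occ=1, LF[5]=C('j')+1=1+1=2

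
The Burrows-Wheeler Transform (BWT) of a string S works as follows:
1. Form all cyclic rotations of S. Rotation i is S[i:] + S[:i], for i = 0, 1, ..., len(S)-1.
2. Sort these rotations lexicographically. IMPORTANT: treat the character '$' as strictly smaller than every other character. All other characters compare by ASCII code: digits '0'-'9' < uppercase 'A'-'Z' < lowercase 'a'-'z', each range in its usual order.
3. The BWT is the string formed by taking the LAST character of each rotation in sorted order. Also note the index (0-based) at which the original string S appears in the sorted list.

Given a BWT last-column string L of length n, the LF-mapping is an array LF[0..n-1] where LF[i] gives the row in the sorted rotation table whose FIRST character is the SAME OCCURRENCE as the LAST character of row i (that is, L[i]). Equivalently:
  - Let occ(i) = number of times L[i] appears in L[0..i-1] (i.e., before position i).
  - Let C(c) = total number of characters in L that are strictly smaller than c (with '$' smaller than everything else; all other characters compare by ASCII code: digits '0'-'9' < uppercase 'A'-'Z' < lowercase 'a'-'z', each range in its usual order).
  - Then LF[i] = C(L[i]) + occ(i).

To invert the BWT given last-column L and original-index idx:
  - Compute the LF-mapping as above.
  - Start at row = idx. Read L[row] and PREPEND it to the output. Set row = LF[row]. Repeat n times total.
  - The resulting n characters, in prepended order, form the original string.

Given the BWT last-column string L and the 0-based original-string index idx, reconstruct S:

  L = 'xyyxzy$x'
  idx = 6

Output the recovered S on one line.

LF mapping: 1 4 5 2 7 6 0 3
Walk LF starting at row 6, prepending L[row]:
  step 1: row=6, L[6]='$', prepend. Next row=LF[6]=0
  step 2: row=0, L[0]='x', prepend. Next row=LF[0]=1
  step 3: row=1, L[1]='y', prepend. Next row=LF[1]=4
  step 4: row=4, L[4]='z', prepend. Next row=LF[4]=7
  step 5: row=7, L[7]='x', prepend. Next row=LF[7]=3
  step 6: row=3, L[3]='x', prepend. Next row=LF[3]=2
  step 7: row=2, L[2]='y', prepend. Next row=LF[2]=5
  step 8: row=5, L[5]='y', prepend. Next row=LF[5]=6
Reversed output: yyxxzyx$

Answer: yyxxzyx$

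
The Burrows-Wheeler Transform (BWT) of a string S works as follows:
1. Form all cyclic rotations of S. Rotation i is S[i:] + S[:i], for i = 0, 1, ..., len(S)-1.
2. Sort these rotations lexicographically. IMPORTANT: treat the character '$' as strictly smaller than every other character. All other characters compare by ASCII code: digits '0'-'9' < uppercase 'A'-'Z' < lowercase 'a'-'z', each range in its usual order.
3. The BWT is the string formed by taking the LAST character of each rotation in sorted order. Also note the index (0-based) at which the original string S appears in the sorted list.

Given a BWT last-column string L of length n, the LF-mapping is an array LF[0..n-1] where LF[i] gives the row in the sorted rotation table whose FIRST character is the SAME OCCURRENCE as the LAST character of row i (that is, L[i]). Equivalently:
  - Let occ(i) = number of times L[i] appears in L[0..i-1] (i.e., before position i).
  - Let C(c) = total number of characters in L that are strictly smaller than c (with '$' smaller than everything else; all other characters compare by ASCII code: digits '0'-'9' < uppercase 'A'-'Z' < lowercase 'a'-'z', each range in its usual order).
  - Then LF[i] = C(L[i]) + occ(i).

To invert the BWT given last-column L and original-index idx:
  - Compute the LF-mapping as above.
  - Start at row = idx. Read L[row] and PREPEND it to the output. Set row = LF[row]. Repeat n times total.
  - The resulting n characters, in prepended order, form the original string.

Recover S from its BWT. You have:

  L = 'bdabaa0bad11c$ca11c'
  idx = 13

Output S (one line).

Answer: ba1cdaa1d0a1accb1b$

Derivation:
LF mapping: 11 17 6 12 7 8 1 13 9 18 2 3 14 0 15 10 4 5 16
Walk LF starting at row 13, prepending L[row]:
  step 1: row=13, L[13]='$', prepend. Next row=LF[13]=0
  step 2: row=0, L[0]='b', prepend. Next row=LF[0]=11
  step 3: row=11, L[11]='1', prepend. Next row=LF[11]=3
  step 4: row=3, L[3]='b', prepend. Next row=LF[3]=12
  step 5: row=12, L[12]='c', prepend. Next row=LF[12]=14
  step 6: row=14, L[14]='c', prepend. Next row=LF[14]=15
  step 7: row=15, L[15]='a', prepend. Next row=LF[15]=10
  step 8: row=10, L[10]='1', prepend. Next row=LF[10]=2
  step 9: row=2, L[2]='a', prepend. Next row=LF[2]=6
  step 10: row=6, L[6]='0', prepend. Next row=LF[6]=1
  step 11: row=1, L[1]='d', prepend. Next row=LF[1]=17
  step 12: row=17, L[17]='1', prepend. Next row=LF[17]=5
  step 13: row=5, L[5]='a', prepend. Next row=LF[5]=8
  step 14: row=8, L[8]='a', prepend. Next row=LF[8]=9
  step 15: row=9, L[9]='d', prepend. Next row=LF[9]=18
  step 16: row=18, L[18]='c', prepend. Next row=LF[18]=16
  step 17: row=16, L[16]='1', prepend. Next row=LF[16]=4
  step 18: row=4, L[4]='a', prepend. Next row=LF[4]=7
  step 19: row=7, L[7]='b', prepend. Next row=LF[7]=13
Reversed output: ba1cdaa1d0a1accb1b$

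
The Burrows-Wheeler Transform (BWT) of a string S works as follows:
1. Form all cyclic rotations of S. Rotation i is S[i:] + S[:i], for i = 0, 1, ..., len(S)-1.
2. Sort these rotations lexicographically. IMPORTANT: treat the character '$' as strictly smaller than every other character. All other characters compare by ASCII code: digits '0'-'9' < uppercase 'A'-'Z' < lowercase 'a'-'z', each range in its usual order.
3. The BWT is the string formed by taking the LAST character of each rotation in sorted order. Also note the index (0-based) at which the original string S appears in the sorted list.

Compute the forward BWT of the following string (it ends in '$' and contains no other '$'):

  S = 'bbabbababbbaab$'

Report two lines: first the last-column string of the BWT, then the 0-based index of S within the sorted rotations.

All 15 rotations (rotation i = S[i:]+S[:i]):
  rot[0] = bbabbababbbaab$
  rot[1] = babbababbbaab$b
  rot[2] = abbababbbaab$bb
  rot[3] = bbababbbaab$bba
  rot[4] = bababbbaab$bbab
  rot[5] = ababbbaab$bbabb
  rot[6] = babbbaab$bbabba
  rot[7] = abbbaab$bbabbab
  rot[8] = bbbaab$bbabbaba
  rot[9] = bbaab$bbabbabab
  rot[10] = baab$bbabbababb
  rot[11] = aab$bbabbababbb
  rot[12] = ab$bbabbababbba
  rot[13] = b$bbabbababbbaa
  rot[14] = $bbabbababbbaab
Sorted (with $ < everything):
  sorted[0] = $bbabbababbbaab  (last char: 'b')
  sorted[1] = aab$bbabbababbb  (last char: 'b')
  sorted[2] = ab$bbabbababbba  (last char: 'a')
  sorted[3] = ababbbaab$bbabb  (last char: 'b')
  sorted[4] = abbababbbaab$bb  (last char: 'b')
  sorted[5] = abbbaab$bbabbab  (last char: 'b')
  sorted[6] = b$bbabbababbbaa  (last char: 'a')
  sorted[7] = baab$bbabbababb  (last char: 'b')
  sorted[8] = bababbbaab$bbab  (last char: 'b')
  sorted[9] = babbababbbaab$b  (last char: 'b')
  sorted[10] = babbbaab$bbabba  (last char: 'a')
  sorted[11] = bbaab$bbabbabab  (last char: 'b')
  sorted[12] = bbababbbaab$bba  (last char: 'a')
  sorted[13] = bbabbababbbaab$  (last char: '$')
  sorted[14] = bbbaab$bbabbaba  (last char: 'a')
Last column: bbabbbabbbaba$a
Original string S is at sorted index 13

Answer: bbabbbabbbaba$a
13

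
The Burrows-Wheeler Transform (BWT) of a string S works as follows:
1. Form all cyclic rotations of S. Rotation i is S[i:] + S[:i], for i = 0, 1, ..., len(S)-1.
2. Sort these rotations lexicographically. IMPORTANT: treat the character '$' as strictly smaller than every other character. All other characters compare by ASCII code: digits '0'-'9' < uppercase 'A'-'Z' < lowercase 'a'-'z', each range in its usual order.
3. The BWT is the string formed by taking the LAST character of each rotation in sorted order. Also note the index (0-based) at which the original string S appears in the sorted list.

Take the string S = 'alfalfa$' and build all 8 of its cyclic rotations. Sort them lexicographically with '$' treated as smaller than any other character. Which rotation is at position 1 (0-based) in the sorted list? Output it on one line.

Answer: a$alfalf

Derivation:
All 8 rotations (rotation i = S[i:]+S[:i]):
  rot[0] = alfalfa$
  rot[1] = lfalfa$a
  rot[2] = falfa$al
  rot[3] = alfa$alf
  rot[4] = lfa$alfa
  rot[5] = fa$alfal
  rot[6] = a$alfalf
  rot[7] = $alfalfa
Sorted (with $ < everything):
  sorted[0] = $alfalfa
  sorted[1] = a$alfalf
  sorted[2] = alfa$alf
  sorted[3] = alfalfa$
  sorted[4] = fa$alfal
  sorted[5] = falfa$al
  sorted[6] = lfa$alfa
  sorted[7] = lfalfa$a
sorted[1] = a$alfalf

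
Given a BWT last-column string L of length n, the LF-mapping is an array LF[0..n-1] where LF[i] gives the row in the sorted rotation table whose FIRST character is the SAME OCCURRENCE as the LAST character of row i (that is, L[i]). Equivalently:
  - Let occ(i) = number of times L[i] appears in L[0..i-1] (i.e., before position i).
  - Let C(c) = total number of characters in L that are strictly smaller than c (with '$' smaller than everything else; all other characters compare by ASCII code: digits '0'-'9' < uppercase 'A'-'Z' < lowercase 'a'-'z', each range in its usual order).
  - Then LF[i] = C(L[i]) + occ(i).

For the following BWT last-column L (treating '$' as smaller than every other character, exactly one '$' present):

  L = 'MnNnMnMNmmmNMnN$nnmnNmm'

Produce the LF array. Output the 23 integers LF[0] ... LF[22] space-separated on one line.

Char counts: '$':1, 'M':4, 'N':5, 'm':6, 'n':7
C (first-col start): C('$')=0, C('M')=1, C('N')=5, C('m')=10, C('n')=16
L[0]='M': occ=0, LF[0]=C('M')+0=1+0=1
L[1]='n': occ=0, LF[1]=C('n')+0=16+0=16
L[2]='N': occ=0, LF[2]=C('N')+0=5+0=5
L[3]='n': occ=1, LF[3]=C('n')+1=16+1=17
L[4]='M': occ=1, LF[4]=C('M')+1=1+1=2
L[5]='n': occ=2, LF[5]=C('n')+2=16+2=18
L[6]='M': occ=2, LF[6]=C('M')+2=1+2=3
L[7]='N': occ=1, LF[7]=C('N')+1=5+1=6
L[8]='m': occ=0, LF[8]=C('m')+0=10+0=10
L[9]='m': occ=1, LF[9]=C('m')+1=10+1=11
L[10]='m': occ=2, LF[10]=C('m')+2=10+2=12
L[11]='N': occ=2, LF[11]=C('N')+2=5+2=7
L[12]='M': occ=3, LF[12]=C('M')+3=1+3=4
L[13]='n': occ=3, LF[13]=C('n')+3=16+3=19
L[14]='N': occ=3, LF[14]=C('N')+3=5+3=8
L[15]='$': occ=0, LF[15]=C('$')+0=0+0=0
L[16]='n': occ=4, LF[16]=C('n')+4=16+4=20
L[17]='n': occ=5, LF[17]=C('n')+5=16+5=21
L[18]='m': occ=3, LF[18]=C('m')+3=10+3=13
L[19]='n': occ=6, LF[19]=C('n')+6=16+6=22
L[20]='N': occ=4, LF[20]=C('N')+4=5+4=9
L[21]='m': occ=4, LF[21]=C('m')+4=10+4=14
L[22]='m': occ=5, LF[22]=C('m')+5=10+5=15

Answer: 1 16 5 17 2 18 3 6 10 11 12 7 4 19 8 0 20 21 13 22 9 14 15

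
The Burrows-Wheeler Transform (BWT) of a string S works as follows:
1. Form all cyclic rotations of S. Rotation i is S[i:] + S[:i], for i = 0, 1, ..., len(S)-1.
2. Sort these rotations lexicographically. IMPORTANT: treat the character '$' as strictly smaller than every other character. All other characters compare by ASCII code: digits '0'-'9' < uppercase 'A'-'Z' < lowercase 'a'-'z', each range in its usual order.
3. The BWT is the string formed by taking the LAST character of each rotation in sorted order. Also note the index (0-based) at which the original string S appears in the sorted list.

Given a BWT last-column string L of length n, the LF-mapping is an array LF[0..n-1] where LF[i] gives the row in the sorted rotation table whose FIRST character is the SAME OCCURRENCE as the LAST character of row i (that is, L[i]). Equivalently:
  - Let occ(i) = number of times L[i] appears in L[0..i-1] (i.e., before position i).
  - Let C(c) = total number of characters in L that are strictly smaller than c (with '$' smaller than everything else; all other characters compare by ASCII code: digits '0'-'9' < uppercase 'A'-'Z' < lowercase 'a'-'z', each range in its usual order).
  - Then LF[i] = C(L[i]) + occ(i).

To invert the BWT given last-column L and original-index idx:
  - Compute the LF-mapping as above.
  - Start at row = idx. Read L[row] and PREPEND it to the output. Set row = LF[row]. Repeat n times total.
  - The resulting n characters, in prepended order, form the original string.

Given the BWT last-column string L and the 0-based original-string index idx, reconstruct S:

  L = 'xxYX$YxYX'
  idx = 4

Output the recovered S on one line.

LF mapping: 6 7 3 1 0 4 8 5 2
Walk LF starting at row 4, prepending L[row]:
  step 1: row=4, L[4]='$', prepend. Next row=LF[4]=0
  step 2: row=0, L[0]='x', prepend. Next row=LF[0]=6
  step 3: row=6, L[6]='x', prepend. Next row=LF[6]=8
  step 4: row=8, L[8]='X', prepend. Next row=LF[8]=2
  step 5: row=2, L[2]='Y', prepend. Next row=LF[2]=3
  step 6: row=3, L[3]='X', prepend. Next row=LF[3]=1
  step 7: row=1, L[1]='x', prepend. Next row=LF[1]=7
  step 8: row=7, L[7]='Y', prepend. Next row=LF[7]=5
  step 9: row=5, L[5]='Y', prepend. Next row=LF[5]=4
Reversed output: YYxXYXxx$

Answer: YYxXYXxx$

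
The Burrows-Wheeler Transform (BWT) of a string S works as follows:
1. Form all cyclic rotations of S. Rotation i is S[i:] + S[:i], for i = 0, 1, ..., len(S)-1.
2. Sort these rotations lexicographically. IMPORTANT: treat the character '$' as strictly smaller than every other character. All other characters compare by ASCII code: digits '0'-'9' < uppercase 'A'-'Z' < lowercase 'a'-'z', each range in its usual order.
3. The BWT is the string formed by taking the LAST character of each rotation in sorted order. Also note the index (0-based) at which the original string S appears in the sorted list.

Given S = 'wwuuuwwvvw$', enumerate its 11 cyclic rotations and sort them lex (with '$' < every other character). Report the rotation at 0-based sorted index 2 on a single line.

Answer: uuwwvvw$wwu

Derivation:
All 11 rotations (rotation i = S[i:]+S[:i]):
  rot[0] = wwuuuwwvvw$
  rot[1] = wuuuwwvvw$w
  rot[2] = uuuwwvvw$ww
  rot[3] = uuwwvvw$wwu
  rot[4] = uwwvvw$wwuu
  rot[5] = wwvvw$wwuuu
  rot[6] = wvvw$wwuuuw
  rot[7] = vvw$wwuuuww
  rot[8] = vw$wwuuuwwv
  rot[9] = w$wwuuuwwvv
  rot[10] = $wwuuuwwvvw
Sorted (with $ < everything):
  sorted[0] = $wwuuuwwvvw
  sorted[1] = uuuwwvvw$ww
  sorted[2] = uuwwvvw$wwu
  sorted[3] = uwwvvw$wwuu
  sorted[4] = vvw$wwuuuww
  sorted[5] = vw$wwuuuwwv
  sorted[6] = w$wwuuuwwvv
  sorted[7] = wuuuwwvvw$w
  sorted[8] = wvvw$wwuuuw
  sorted[9] = wwuuuwwvvw$
  sorted[10] = wwvvw$wwuuu
sorted[2] = uuwwvvw$wwu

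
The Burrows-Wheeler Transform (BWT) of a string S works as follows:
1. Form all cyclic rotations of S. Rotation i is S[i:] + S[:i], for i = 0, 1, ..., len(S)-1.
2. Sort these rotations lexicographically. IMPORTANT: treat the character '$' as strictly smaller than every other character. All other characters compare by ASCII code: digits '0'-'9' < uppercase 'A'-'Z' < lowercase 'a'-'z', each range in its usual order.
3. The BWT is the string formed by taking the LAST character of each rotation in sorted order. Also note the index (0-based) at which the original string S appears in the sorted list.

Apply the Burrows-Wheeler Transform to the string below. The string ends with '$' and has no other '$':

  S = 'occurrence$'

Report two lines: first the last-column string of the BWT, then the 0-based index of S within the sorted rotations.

All 11 rotations (rotation i = S[i:]+S[:i]):
  rot[0] = occurrence$
  rot[1] = ccurrence$o
  rot[2] = currence$oc
  rot[3] = urrence$occ
  rot[4] = rrence$occu
  rot[5] = rence$occur
  rot[6] = ence$occurr
  rot[7] = nce$occurre
  rot[8] = ce$occurren
  rot[9] = e$occurrenc
  rot[10] = $occurrence
Sorted (with $ < everything):
  sorted[0] = $occurrence  (last char: 'e')
  sorted[1] = ccurrence$o  (last char: 'o')
  sorted[2] = ce$occurren  (last char: 'n')
  sorted[3] = currence$oc  (last char: 'c')
  sorted[4] = e$occurrenc  (last char: 'c')
  sorted[5] = ence$occurr  (last char: 'r')
  sorted[6] = nce$occurre  (last char: 'e')
  sorted[7] = occurrence$  (last char: '$')
  sorted[8] = rence$occur  (last char: 'r')
  sorted[9] = rrence$occu  (last char: 'u')
  sorted[10] = urrence$occ  (last char: 'c')
Last column: eonccre$ruc
Original string S is at sorted index 7

Answer: eonccre$ruc
7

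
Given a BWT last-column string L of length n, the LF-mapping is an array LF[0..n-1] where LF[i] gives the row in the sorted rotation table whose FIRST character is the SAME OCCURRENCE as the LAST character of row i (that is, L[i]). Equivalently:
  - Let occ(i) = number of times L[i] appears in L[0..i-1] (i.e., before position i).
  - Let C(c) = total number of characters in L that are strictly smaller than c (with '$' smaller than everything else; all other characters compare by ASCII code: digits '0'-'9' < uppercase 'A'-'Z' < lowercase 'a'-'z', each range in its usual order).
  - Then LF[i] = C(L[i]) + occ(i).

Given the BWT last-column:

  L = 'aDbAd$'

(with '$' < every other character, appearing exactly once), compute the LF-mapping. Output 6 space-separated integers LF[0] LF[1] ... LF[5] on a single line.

Answer: 3 2 4 1 5 0

Derivation:
Char counts: '$':1, 'A':1, 'D':1, 'a':1, 'b':1, 'd':1
C (first-col start): C('$')=0, C('A')=1, C('D')=2, C('a')=3, C('b')=4, C('d')=5
L[0]='a': occ=0, LF[0]=C('a')+0=3+0=3
L[1]='D': occ=0, LF[1]=C('D')+0=2+0=2
L[2]='b': occ=0, LF[2]=C('b')+0=4+0=4
L[3]='A': occ=0, LF[3]=C('A')+0=1+0=1
L[4]='d': occ=0, LF[4]=C('d')+0=5+0=5
L[5]='$': occ=0, LF[5]=C('$')+0=0+0=0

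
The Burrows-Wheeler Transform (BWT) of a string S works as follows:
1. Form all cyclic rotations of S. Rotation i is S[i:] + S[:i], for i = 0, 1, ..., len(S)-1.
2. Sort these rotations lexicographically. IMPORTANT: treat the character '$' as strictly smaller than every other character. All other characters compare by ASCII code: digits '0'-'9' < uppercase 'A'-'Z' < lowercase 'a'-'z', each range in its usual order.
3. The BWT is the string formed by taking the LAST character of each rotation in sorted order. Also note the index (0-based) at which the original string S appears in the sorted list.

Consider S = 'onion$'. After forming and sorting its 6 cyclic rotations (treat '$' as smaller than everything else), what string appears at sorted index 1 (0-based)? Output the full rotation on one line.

Answer: ion$on

Derivation:
All 6 rotations (rotation i = S[i:]+S[:i]):
  rot[0] = onion$
  rot[1] = nion$o
  rot[2] = ion$on
  rot[3] = on$oni
  rot[4] = n$onio
  rot[5] = $onion
Sorted (with $ < everything):
  sorted[0] = $onion
  sorted[1] = ion$on
  sorted[2] = n$onio
  sorted[3] = nion$o
  sorted[4] = on$oni
  sorted[5] = onion$
sorted[1] = ion$on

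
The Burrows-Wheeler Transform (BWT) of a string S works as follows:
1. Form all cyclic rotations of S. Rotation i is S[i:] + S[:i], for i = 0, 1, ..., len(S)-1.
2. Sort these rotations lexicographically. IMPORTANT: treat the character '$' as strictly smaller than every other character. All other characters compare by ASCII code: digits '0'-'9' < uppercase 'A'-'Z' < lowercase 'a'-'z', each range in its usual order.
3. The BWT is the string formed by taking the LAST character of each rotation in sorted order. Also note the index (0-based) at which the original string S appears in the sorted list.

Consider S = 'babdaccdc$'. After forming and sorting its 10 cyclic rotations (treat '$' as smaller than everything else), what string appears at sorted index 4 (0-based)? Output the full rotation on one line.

All 10 rotations (rotation i = S[i:]+S[:i]):
  rot[0] = babdaccdc$
  rot[1] = abdaccdc$b
  rot[2] = bdaccdc$ba
  rot[3] = daccdc$bab
  rot[4] = accdc$babd
  rot[5] = ccdc$babda
  rot[6] = cdc$babdac
  rot[7] = dc$babdacc
  rot[8] = c$babdaccd
  rot[9] = $babdaccdc
Sorted (with $ < everything):
  sorted[0] = $babdaccdc
  sorted[1] = abdaccdc$b
  sorted[2] = accdc$babd
  sorted[3] = babdaccdc$
  sorted[4] = bdaccdc$ba
  sorted[5] = c$babdaccd
  sorted[6] = ccdc$babda
  sorted[7] = cdc$babdac
  sorted[8] = daccdc$bab
  sorted[9] = dc$babdacc
sorted[4] = bdaccdc$ba

Answer: bdaccdc$ba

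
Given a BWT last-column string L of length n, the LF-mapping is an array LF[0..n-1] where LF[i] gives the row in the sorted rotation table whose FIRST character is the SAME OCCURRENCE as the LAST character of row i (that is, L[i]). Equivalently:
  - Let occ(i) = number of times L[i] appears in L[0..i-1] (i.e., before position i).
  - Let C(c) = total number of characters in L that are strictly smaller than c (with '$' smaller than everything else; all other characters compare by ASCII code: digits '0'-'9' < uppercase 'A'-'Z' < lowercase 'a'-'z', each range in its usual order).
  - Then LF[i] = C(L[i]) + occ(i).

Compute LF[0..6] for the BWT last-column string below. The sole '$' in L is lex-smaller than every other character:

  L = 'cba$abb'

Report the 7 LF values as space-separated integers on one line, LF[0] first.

Answer: 6 3 1 0 2 4 5

Derivation:
Char counts: '$':1, 'a':2, 'b':3, 'c':1
C (first-col start): C('$')=0, C('a')=1, C('b')=3, C('c')=6
L[0]='c': occ=0, LF[0]=C('c')+0=6+0=6
L[1]='b': occ=0, LF[1]=C('b')+0=3+0=3
L[2]='a': occ=0, LF[2]=C('a')+0=1+0=1
L[3]='$': occ=0, LF[3]=C('$')+0=0+0=0
L[4]='a': occ=1, LF[4]=C('a')+1=1+1=2
L[5]='b': occ=1, LF[5]=C('b')+1=3+1=4
L[6]='b': occ=2, LF[6]=C('b')+2=3+2=5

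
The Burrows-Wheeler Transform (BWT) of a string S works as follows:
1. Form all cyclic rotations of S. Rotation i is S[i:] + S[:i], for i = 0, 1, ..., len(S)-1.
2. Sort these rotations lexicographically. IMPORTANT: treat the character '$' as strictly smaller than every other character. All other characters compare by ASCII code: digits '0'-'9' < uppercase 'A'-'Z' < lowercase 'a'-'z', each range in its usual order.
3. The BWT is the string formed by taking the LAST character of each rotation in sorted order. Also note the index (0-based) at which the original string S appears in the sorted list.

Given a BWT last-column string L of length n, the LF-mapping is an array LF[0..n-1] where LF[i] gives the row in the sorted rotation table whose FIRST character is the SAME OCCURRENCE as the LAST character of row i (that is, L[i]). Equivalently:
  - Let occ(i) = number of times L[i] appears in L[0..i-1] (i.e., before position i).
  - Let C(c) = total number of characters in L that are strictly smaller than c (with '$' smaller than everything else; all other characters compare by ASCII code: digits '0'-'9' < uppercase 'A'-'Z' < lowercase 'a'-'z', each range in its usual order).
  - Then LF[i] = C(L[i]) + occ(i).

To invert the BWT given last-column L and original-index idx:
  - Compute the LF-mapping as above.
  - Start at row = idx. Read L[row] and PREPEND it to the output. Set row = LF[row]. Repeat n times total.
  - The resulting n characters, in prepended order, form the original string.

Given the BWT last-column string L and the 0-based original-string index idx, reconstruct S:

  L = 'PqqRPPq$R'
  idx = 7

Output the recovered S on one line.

LF mapping: 1 6 7 4 2 3 8 0 5
Walk LF starting at row 7, prepending L[row]:
  step 1: row=7, L[7]='$', prepend. Next row=LF[7]=0
  step 2: row=0, L[0]='P', prepend. Next row=LF[0]=1
  step 3: row=1, L[1]='q', prepend. Next row=LF[1]=6
  step 4: row=6, L[6]='q', prepend. Next row=LF[6]=8
  step 5: row=8, L[8]='R', prepend. Next row=LF[8]=5
  step 6: row=5, L[5]='P', prepend. Next row=LF[5]=3
  step 7: row=3, L[3]='R', prepend. Next row=LF[3]=4
  step 8: row=4, L[4]='P', prepend. Next row=LF[4]=2
  step 9: row=2, L[2]='q', prepend. Next row=LF[2]=7
Reversed output: qPRPRqqP$

Answer: qPRPRqqP$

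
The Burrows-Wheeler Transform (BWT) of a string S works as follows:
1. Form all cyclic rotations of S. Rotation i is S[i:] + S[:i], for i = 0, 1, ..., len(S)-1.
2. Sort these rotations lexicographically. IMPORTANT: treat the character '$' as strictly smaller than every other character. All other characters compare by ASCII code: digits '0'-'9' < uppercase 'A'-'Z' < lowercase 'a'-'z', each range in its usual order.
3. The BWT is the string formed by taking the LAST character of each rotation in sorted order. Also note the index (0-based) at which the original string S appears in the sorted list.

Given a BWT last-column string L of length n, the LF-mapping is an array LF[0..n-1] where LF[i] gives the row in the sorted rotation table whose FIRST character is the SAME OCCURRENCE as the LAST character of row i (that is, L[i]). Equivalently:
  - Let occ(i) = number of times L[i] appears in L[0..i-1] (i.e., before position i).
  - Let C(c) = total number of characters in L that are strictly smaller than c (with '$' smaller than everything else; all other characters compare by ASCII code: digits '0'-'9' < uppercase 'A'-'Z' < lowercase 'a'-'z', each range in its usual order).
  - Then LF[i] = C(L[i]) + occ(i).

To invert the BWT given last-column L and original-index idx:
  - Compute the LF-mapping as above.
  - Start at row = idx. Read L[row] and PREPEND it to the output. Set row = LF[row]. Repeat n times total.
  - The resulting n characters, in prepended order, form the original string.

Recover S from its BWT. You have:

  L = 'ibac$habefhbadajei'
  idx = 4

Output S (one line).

LF mapping: 15 5 1 8 0 13 2 6 10 12 14 7 3 9 4 17 11 16
Walk LF starting at row 4, prepending L[row]:
  step 1: row=4, L[4]='$', prepend. Next row=LF[4]=0
  step 2: row=0, L[0]='i', prepend. Next row=LF[0]=15
  step 3: row=15, L[15]='j', prepend. Next row=LF[15]=17
  step 4: row=17, L[17]='i', prepend. Next row=LF[17]=16
  step 5: row=16, L[16]='e', prepend. Next row=LF[16]=11
  step 6: row=11, L[11]='b', prepend. Next row=LF[11]=7
  step 7: row=7, L[7]='b', prepend. Next row=LF[7]=6
  step 8: row=6, L[6]='a', prepend. Next row=LF[6]=2
  step 9: row=2, L[2]='a', prepend. Next row=LF[2]=1
  step 10: row=1, L[1]='b', prepend. Next row=LF[1]=5
  step 11: row=5, L[5]='h', prepend. Next row=LF[5]=13
  step 12: row=13, L[13]='d', prepend. Next row=LF[13]=9
  step 13: row=9, L[9]='f', prepend. Next row=LF[9]=12
  step 14: row=12, L[12]='a', prepend. Next row=LF[12]=3
  step 15: row=3, L[3]='c', prepend. Next row=LF[3]=8
  step 16: row=8, L[8]='e', prepend. Next row=LF[8]=10
  step 17: row=10, L[10]='h', prepend. Next row=LF[10]=14
  step 18: row=14, L[14]='a', prepend. Next row=LF[14]=4
Reversed output: ahecafdhbaabbeiji$

Answer: ahecafdhbaabbeiji$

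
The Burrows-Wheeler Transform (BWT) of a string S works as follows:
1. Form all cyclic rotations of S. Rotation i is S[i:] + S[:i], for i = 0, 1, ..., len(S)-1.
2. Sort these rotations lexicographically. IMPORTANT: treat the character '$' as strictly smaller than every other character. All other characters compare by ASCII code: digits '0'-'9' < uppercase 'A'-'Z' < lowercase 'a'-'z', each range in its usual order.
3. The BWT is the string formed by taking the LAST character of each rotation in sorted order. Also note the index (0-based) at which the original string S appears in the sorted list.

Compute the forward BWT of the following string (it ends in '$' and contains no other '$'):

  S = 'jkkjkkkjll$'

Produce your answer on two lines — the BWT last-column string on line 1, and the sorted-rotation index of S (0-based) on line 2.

Answer: l$kkkkjkjlj
1

Derivation:
All 11 rotations (rotation i = S[i:]+S[:i]):
  rot[0] = jkkjkkkjll$
  rot[1] = kkjkkkjll$j
  rot[2] = kjkkkjll$jk
  rot[3] = jkkkjll$jkk
  rot[4] = kkkjll$jkkj
  rot[5] = kkjll$jkkjk
  rot[6] = kjll$jkkjkk
  rot[7] = jll$jkkjkkk
  rot[8] = ll$jkkjkkkj
  rot[9] = l$jkkjkkkjl
  rot[10] = $jkkjkkkjll
Sorted (with $ < everything):
  sorted[0] = $jkkjkkkjll  (last char: 'l')
  sorted[1] = jkkjkkkjll$  (last char: '$')
  sorted[2] = jkkkjll$jkk  (last char: 'k')
  sorted[3] = jll$jkkjkkk  (last char: 'k')
  sorted[4] = kjkkkjll$jk  (last char: 'k')
  sorted[5] = kjll$jkkjkk  (last char: 'k')
  sorted[6] = kkjkkkjll$j  (last char: 'j')
  sorted[7] = kkjll$jkkjk  (last char: 'k')
  sorted[8] = kkkjll$jkkj  (last char: 'j')
  sorted[9] = l$jkkjkkkjl  (last char: 'l')
  sorted[10] = ll$jkkjkkkj  (last char: 'j')
Last column: l$kkkkjkjlj
Original string S is at sorted index 1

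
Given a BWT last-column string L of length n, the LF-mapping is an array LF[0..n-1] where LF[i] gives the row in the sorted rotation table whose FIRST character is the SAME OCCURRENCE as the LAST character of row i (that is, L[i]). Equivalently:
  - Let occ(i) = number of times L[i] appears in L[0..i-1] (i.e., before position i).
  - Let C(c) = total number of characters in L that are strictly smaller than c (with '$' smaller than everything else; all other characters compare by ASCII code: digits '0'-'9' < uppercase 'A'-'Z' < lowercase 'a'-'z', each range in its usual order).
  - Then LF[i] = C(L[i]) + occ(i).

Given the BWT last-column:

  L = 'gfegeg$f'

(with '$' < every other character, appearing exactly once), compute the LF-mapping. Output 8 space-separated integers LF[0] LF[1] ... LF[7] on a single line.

Char counts: '$':1, 'e':2, 'f':2, 'g':3
C (first-col start): C('$')=0, C('e')=1, C('f')=3, C('g')=5
L[0]='g': occ=0, LF[0]=C('g')+0=5+0=5
L[1]='f': occ=0, LF[1]=C('f')+0=3+0=3
L[2]='e': occ=0, LF[2]=C('e')+0=1+0=1
L[3]='g': occ=1, LF[3]=C('g')+1=5+1=6
L[4]='e': occ=1, LF[4]=C('e')+1=1+1=2
L[5]='g': occ=2, LF[5]=C('g')+2=5+2=7
L[6]='$': occ=0, LF[6]=C('$')+0=0+0=0
L[7]='f': occ=1, LF[7]=C('f')+1=3+1=4

Answer: 5 3 1 6 2 7 0 4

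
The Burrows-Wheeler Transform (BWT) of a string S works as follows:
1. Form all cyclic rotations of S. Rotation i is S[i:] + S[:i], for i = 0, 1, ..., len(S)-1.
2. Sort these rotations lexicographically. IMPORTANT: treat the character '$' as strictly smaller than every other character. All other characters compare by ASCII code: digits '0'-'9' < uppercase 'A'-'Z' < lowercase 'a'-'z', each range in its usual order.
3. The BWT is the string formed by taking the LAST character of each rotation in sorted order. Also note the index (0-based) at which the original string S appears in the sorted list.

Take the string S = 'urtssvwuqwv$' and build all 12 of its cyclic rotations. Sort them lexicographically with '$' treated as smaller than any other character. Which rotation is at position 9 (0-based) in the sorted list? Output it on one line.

Answer: vwuqwv$urtss

Derivation:
All 12 rotations (rotation i = S[i:]+S[:i]):
  rot[0] = urtssvwuqwv$
  rot[1] = rtssvwuqwv$u
  rot[2] = tssvwuqwv$ur
  rot[3] = ssvwuqwv$urt
  rot[4] = svwuqwv$urts
  rot[5] = vwuqwv$urtss
  rot[6] = wuqwv$urtssv
  rot[7] = uqwv$urtssvw
  rot[8] = qwv$urtssvwu
  rot[9] = wv$urtssvwuq
  rot[10] = v$urtssvwuqw
  rot[11] = $urtssvwuqwv
Sorted (with $ < everything):
  sorted[0] = $urtssvwuqwv
  sorted[1] = qwv$urtssvwu
  sorted[2] = rtssvwuqwv$u
  sorted[3] = ssvwuqwv$urt
  sorted[4] = svwuqwv$urts
  sorted[5] = tssvwuqwv$ur
  sorted[6] = uqwv$urtssvw
  sorted[7] = urtssvwuqwv$
  sorted[8] = v$urtssvwuqw
  sorted[9] = vwuqwv$urtss
  sorted[10] = wuqwv$urtssv
  sorted[11] = wv$urtssvwuq
sorted[9] = vwuqwv$urtss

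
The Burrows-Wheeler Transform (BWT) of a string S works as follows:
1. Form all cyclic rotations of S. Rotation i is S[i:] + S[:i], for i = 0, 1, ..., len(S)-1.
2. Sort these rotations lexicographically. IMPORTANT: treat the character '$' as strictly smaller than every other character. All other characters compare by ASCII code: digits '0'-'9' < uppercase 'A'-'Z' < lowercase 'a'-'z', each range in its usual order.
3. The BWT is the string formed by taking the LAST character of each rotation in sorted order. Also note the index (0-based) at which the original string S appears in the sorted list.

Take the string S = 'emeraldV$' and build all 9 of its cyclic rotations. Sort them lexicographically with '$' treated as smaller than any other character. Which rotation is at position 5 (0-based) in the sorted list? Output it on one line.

All 9 rotations (rotation i = S[i:]+S[:i]):
  rot[0] = emeraldV$
  rot[1] = meraldV$e
  rot[2] = eraldV$em
  rot[3] = raldV$eme
  rot[4] = aldV$emer
  rot[5] = ldV$emera
  rot[6] = dV$emeral
  rot[7] = V$emerald
  rot[8] = $emeraldV
Sorted (with $ < everything):
  sorted[0] = $emeraldV
  sorted[1] = V$emerald
  sorted[2] = aldV$emer
  sorted[3] = dV$emeral
  sorted[4] = emeraldV$
  sorted[5] = eraldV$em
  sorted[6] = ldV$emera
  sorted[7] = meraldV$e
  sorted[8] = raldV$eme
sorted[5] = eraldV$em

Answer: eraldV$em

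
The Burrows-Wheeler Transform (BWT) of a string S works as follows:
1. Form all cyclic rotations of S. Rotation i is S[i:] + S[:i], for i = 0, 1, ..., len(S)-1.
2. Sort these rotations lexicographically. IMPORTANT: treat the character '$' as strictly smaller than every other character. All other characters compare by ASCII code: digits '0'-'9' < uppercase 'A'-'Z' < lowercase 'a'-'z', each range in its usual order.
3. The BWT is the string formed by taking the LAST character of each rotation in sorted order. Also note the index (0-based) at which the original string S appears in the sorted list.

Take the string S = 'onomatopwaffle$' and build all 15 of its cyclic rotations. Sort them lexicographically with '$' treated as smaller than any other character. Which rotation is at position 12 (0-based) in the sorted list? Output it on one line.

All 15 rotations (rotation i = S[i:]+S[:i]):
  rot[0] = onomatopwaffle$
  rot[1] = nomatopwaffle$o
  rot[2] = omatopwaffle$on
  rot[3] = matopwaffle$ono
  rot[4] = atopwaffle$onom
  rot[5] = topwaffle$onoma
  rot[6] = opwaffle$onomat
  rot[7] = pwaffle$onomato
  rot[8] = waffle$onomatop
  rot[9] = affle$onomatopw
  rot[10] = ffle$onomatopwa
  rot[11] = fle$onomatopwaf
  rot[12] = le$onomatopwaff
  rot[13] = e$onomatopwaffl
  rot[14] = $onomatopwaffle
Sorted (with $ < everything):
  sorted[0] = $onomatopwaffle
  sorted[1] = affle$onomatopw
  sorted[2] = atopwaffle$onom
  sorted[3] = e$onomatopwaffl
  sorted[4] = ffle$onomatopwa
  sorted[5] = fle$onomatopwaf
  sorted[6] = le$onomatopwaff
  sorted[7] = matopwaffle$ono
  sorted[8] = nomatopwaffle$o
  sorted[9] = omatopwaffle$on
  sorted[10] = onomatopwaffle$
  sorted[11] = opwaffle$onomat
  sorted[12] = pwaffle$onomato
  sorted[13] = topwaffle$onoma
  sorted[14] = waffle$onomatop
sorted[12] = pwaffle$onomato

Answer: pwaffle$onomato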